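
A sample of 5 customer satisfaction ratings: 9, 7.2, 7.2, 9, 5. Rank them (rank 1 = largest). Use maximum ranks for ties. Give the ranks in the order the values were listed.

2, 4, 4, 2, 5

Sorted (descending): 9, 9, 7.2, 7.2, 5
The 2 values of 9 occupy positions 1–2 → each gets rank 2.
The 2 values of 7.2 occupy positions 3–4 → each gets rank 4.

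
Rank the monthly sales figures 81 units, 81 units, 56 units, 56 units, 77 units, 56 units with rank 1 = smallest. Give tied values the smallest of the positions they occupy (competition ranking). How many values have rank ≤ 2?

Sorted (ascending): 56, 56, 56, 77, 81, 81
The 3 values of 56 occupy positions 1–3 → each gets rank 1.
The 2 values of 81 occupy positions 5–6 → each gets rank 5.
Ranks ≤ 2: {1, 1, 1} → 3 values.

3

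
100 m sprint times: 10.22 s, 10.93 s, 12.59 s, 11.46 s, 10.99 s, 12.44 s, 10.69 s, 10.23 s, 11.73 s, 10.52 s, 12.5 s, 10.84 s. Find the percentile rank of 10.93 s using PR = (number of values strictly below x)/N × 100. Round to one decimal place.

41.7

N = 12.
Strictly below 10.93: 5. Equal to 10.93: 1.
PR = 5/12 × 100 = 41.7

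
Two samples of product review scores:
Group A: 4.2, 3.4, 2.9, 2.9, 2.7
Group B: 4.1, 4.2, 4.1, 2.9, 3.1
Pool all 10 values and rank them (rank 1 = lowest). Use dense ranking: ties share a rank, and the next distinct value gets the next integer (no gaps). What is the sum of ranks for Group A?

15

Sorted (ascending): 2.7, 2.9, 2.9, 2.9, 3.1, 3.4, 4.1, 4.1, 4.2, 4.2
The 3 values of 2.9 share dense rank 2.
The 2 values of 4.1 share dense rank 5.
The 2 values of 4.2 share dense rank 6.
Remaining distinct values take the next consecutive integers.
Group A values → pooled ranks: 4.2→6, 3.4→4, 2.9→2, 2.9→2, 2.7→1
Rank sum = 6 + 4 + 2 + 2 + 1 = 15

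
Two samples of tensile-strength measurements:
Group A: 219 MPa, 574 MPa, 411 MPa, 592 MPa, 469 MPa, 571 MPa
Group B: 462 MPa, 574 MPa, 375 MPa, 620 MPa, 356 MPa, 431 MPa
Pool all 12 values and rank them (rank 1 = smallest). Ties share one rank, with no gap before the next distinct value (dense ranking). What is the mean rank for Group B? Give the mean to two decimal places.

6.00

Sorted (ascending): 219, 356, 375, 411, 431, 462, 469, 571, 574, 574, 592, 620
The 2 values of 574 share dense rank 9.
Remaining distinct values take the next consecutive integers.
Group B values → pooled ranks: 462→6, 574→9, 375→3, 620→11, 356→2, 431→5
Mean rank = (6 + 9 + 3 + 11 + 2 + 5) / 6 = 6.00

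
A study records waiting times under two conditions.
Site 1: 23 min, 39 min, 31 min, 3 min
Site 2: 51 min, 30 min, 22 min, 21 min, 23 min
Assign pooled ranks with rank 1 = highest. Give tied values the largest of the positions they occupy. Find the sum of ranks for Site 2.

Sorted (descending): 51, 39, 31, 30, 23, 23, 22, 21, 3
The 2 values of 23 occupy positions 5–6 → each gets rank 6.
Site 2 values → pooled ranks: 51→1, 30→4, 22→7, 21→8, 23→6
Rank sum = 1 + 4 + 7 + 8 + 6 = 26

26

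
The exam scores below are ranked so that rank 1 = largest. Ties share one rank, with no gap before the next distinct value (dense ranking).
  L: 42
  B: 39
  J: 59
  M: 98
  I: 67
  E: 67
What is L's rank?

Sorted (descending): 98, 67, 67, 59, 42, 39
The 2 values of 67 share dense rank 2.
Remaining distinct values take the next consecutive integers.
L has value 42 → rank 4.

4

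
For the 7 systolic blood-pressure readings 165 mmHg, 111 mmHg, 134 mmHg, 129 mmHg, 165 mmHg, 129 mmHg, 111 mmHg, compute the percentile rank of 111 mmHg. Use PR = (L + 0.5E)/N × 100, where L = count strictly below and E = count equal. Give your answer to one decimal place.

14.3

N = 7.
Strictly below 111: 0. Equal to 111: 2.
PR = (0 + 0.5·2)/7 × 100 = 14.3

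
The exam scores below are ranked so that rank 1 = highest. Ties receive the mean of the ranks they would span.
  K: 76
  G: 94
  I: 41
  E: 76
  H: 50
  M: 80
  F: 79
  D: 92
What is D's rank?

2

Sorted (descending): 94, 92, 80, 79, 76, 76, 50, 41
The 2 values of 76 occupy positions 5–6 → average rank (5+6)/2 = 5.5.
D has value 92 → rank 2.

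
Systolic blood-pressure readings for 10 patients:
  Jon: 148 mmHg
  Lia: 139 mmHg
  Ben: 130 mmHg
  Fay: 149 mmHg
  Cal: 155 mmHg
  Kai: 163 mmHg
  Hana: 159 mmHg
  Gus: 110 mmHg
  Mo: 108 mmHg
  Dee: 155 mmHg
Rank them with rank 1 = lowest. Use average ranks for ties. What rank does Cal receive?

7.5

Sorted (ascending): 108, 110, 130, 139, 148, 149, 155, 155, 159, 163
The 2 values of 155 occupy positions 7–8 → average rank (7+8)/2 = 7.5.
Cal has value 155 mmHg → rank 7.5.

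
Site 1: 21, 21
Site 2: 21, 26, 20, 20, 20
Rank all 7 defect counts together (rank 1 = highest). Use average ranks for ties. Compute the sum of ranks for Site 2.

Sorted (descending): 26, 21, 21, 21, 20, 20, 20
The 3 values of 21 occupy positions 2–4 → average rank 3.
The 3 values of 20 occupy positions 5–7 → average rank 6.
Site 2 values → pooled ranks: 21→3, 26→1, 20→6, 20→6, 20→6
Rank sum = 3 + 1 + 6 + 6 + 6 = 22

22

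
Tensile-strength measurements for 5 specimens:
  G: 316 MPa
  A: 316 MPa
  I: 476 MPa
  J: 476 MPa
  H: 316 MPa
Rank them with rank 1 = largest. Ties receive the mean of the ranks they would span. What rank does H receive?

Sorted (descending): 476, 476, 316, 316, 316
The 2 values of 476 occupy positions 1–2 → average rank (1+2)/2 = 1.5.
The 3 values of 316 occupy positions 3–5 → average rank 4.
H has value 316 MPa → rank 4.

4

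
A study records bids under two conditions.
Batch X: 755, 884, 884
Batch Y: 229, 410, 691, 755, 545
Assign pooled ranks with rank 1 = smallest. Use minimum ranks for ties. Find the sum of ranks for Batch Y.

Sorted (ascending): 229, 410, 545, 691, 755, 755, 884, 884
The 2 values of 755 occupy positions 5–6 → each gets rank 5.
The 2 values of 884 occupy positions 7–8 → each gets rank 7.
Batch Y values → pooled ranks: 229→1, 410→2, 691→4, 755→5, 545→3
Rank sum = 1 + 2 + 4 + 5 + 3 = 15

15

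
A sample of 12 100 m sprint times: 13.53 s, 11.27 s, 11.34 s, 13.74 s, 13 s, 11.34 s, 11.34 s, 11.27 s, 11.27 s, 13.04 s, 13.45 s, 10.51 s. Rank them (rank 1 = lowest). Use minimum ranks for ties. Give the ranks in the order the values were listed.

Sorted (ascending): 10.51, 11.27, 11.27, 11.27, 11.34, 11.34, 11.34, 13, 13.04, 13.45, 13.53, 13.74
The 3 values of 11.27 occupy positions 2–4 → each gets rank 2.
The 3 values of 11.34 occupy positions 5–7 → each gets rank 5.

11, 2, 5, 12, 8, 5, 5, 2, 2, 9, 10, 1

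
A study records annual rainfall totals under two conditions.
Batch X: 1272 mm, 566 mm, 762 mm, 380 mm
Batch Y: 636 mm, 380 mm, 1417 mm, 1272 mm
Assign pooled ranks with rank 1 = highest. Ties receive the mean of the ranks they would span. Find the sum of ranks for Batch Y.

16

Sorted (descending): 1417, 1272, 1272, 762, 636, 566, 380, 380
The 2 values of 1272 occupy positions 2–3 → average rank (2+3)/2 = 2.5.
The 2 values of 380 occupy positions 7–8 → average rank (7+8)/2 = 7.5.
Batch Y values → pooled ranks: 636→5, 380→7.5, 1417→1, 1272→2.5
Rank sum = 5 + 7.5 + 1 + 2.5 = 16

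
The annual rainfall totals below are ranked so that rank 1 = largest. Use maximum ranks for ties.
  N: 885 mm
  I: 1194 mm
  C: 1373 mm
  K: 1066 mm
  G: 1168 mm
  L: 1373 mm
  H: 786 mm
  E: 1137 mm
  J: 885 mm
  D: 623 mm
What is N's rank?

Sorted (descending): 1373, 1373, 1194, 1168, 1137, 1066, 885, 885, 786, 623
The 2 values of 1373 occupy positions 1–2 → each gets rank 2.
The 2 values of 885 occupy positions 7–8 → each gets rank 8.
N has value 885 mm → rank 8.

8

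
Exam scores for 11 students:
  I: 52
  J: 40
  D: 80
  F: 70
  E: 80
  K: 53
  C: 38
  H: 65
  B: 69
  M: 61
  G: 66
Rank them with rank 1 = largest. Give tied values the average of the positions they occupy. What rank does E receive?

1.5

Sorted (descending): 80, 80, 70, 69, 66, 65, 61, 53, 52, 40, 38
The 2 values of 80 occupy positions 1–2 → average rank (1+2)/2 = 1.5.
E has value 80 → rank 1.5.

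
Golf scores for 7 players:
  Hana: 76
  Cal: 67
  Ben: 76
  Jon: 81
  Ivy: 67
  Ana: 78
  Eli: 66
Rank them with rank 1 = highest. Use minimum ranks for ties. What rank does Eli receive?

Sorted (descending): 81, 78, 76, 76, 67, 67, 66
The 2 values of 76 occupy positions 3–4 → each gets rank 3.
The 2 values of 67 occupy positions 5–6 → each gets rank 5.
Eli has value 66 → rank 7.

7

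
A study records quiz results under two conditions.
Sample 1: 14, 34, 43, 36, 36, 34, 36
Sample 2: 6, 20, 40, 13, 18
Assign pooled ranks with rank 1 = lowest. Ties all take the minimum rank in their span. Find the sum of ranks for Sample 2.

Sorted (ascending): 6, 13, 14, 18, 20, 34, 34, 36, 36, 36, 40, 43
The 2 values of 34 occupy positions 6–7 → each gets rank 6.
The 3 values of 36 occupy positions 8–10 → each gets rank 8.
Sample 2 values → pooled ranks: 6→1, 20→5, 40→11, 13→2, 18→4
Rank sum = 1 + 5 + 11 + 2 + 4 = 23

23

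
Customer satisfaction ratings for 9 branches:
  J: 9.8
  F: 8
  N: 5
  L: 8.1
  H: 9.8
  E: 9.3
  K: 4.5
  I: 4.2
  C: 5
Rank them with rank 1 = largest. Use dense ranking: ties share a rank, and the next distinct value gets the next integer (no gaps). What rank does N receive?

Sorted (descending): 9.8, 9.8, 9.3, 8.1, 8, 5, 5, 4.5, 4.2
The 2 values of 9.8 share dense rank 1.
The 2 values of 5 share dense rank 5.
Remaining distinct values take the next consecutive integers.
N has value 5 → rank 5.

5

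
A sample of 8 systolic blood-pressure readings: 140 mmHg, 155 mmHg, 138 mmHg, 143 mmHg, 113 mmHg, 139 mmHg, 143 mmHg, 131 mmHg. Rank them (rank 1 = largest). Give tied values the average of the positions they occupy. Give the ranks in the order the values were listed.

Sorted (descending): 155, 143, 143, 140, 139, 138, 131, 113
The 2 values of 143 occupy positions 2–3 → average rank (2+3)/2 = 2.5.

4, 1, 6, 2.5, 8, 5, 2.5, 7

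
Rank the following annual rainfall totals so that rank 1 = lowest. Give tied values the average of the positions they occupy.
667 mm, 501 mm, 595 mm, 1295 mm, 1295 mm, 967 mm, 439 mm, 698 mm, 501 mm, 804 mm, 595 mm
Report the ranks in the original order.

Sorted (ascending): 439, 501, 501, 595, 595, 667, 698, 804, 967, 1295, 1295
The 2 values of 501 occupy positions 2–3 → average rank (2+3)/2 = 2.5.
The 2 values of 595 occupy positions 4–5 → average rank (4+5)/2 = 4.5.
The 2 values of 1295 occupy positions 10–11 → average rank (10+11)/2 = 10.5.

6, 2.5, 4.5, 10.5, 10.5, 9, 1, 7, 2.5, 8, 4.5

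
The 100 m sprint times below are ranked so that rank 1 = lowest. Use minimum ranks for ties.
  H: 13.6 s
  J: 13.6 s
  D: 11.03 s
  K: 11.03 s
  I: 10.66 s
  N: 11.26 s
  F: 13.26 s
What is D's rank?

2

Sorted (ascending): 10.66, 11.03, 11.03, 11.26, 13.26, 13.6, 13.6
The 2 values of 11.03 occupy positions 2–3 → each gets rank 2.
The 2 values of 13.6 occupy positions 6–7 → each gets rank 6.
D has value 11.03 s → rank 2.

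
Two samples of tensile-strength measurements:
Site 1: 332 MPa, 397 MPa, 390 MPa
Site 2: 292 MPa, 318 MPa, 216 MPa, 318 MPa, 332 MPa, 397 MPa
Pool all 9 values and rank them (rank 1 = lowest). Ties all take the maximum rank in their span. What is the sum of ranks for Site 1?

Sorted (ascending): 216, 292, 318, 318, 332, 332, 390, 397, 397
The 2 values of 318 occupy positions 3–4 → each gets rank 4.
The 2 values of 332 occupy positions 5–6 → each gets rank 6.
The 2 values of 397 occupy positions 8–9 → each gets rank 9.
Site 1 values → pooled ranks: 332→6, 397→9, 390→7
Rank sum = 6 + 9 + 7 = 22

22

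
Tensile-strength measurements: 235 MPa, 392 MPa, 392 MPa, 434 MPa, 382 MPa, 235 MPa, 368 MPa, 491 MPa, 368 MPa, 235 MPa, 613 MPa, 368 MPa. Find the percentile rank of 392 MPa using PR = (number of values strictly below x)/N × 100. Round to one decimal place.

58.3

N = 12.
Strictly below 392: 7. Equal to 392: 2.
PR = 7/12 × 100 = 58.3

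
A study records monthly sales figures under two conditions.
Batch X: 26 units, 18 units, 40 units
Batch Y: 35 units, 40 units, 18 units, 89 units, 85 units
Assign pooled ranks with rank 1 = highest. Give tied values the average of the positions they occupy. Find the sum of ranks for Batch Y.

19

Sorted (descending): 89, 85, 40, 40, 35, 26, 18, 18
The 2 values of 40 occupy positions 3–4 → average rank (3+4)/2 = 3.5.
The 2 values of 18 occupy positions 7–8 → average rank (7+8)/2 = 7.5.
Batch Y values → pooled ranks: 35→5, 40→3.5, 18→7.5, 89→1, 85→2
Rank sum = 5 + 3.5 + 7.5 + 1 + 2 = 19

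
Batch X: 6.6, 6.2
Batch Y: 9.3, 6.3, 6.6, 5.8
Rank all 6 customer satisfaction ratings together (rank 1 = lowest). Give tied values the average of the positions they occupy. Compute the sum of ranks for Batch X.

6.5

Sorted (ascending): 5.8, 6.2, 6.3, 6.6, 6.6, 9.3
The 2 values of 6.6 occupy positions 4–5 → average rank (4+5)/2 = 4.5.
Batch X values → pooled ranks: 6.6→4.5, 6.2→2
Rank sum = 4.5 + 2 = 6.5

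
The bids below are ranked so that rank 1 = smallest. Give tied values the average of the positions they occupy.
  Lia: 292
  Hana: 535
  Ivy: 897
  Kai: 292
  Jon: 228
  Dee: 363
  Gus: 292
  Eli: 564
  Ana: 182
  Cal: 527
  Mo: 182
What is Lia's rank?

5

Sorted (ascending): 182, 182, 228, 292, 292, 292, 363, 527, 535, 564, 897
The 2 values of 182 occupy positions 1–2 → average rank (1+2)/2 = 1.5.
The 3 values of 292 occupy positions 4–6 → average rank 5.
Lia has value 292 → rank 5.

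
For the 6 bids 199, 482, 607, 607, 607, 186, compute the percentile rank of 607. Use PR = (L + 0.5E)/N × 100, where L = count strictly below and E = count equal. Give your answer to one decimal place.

75.0

N = 6.
Strictly below 607: 3. Equal to 607: 3.
PR = (3 + 0.5·3)/6 × 100 = 75.0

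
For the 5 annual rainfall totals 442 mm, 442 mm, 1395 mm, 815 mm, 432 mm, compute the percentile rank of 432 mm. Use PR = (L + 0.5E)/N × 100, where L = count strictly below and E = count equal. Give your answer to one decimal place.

N = 5.
Strictly below 432: 0. Equal to 432: 1.
PR = (0 + 0.5·1)/5 × 100 = 10.0

10.0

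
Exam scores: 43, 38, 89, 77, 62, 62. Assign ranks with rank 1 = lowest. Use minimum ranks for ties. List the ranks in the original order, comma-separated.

Sorted (ascending): 38, 43, 62, 62, 77, 89
The 2 values of 62 occupy positions 3–4 → each gets rank 3.

2, 1, 6, 5, 3, 3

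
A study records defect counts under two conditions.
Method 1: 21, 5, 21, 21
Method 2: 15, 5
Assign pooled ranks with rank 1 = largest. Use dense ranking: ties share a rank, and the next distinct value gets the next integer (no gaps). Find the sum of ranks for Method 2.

5

Sorted (descending): 21, 21, 21, 15, 5, 5
The 3 values of 21 share dense rank 1.
The 2 values of 5 share dense rank 3.
Remaining distinct values take the next consecutive integers.
Method 2 values → pooled ranks: 15→2, 5→3
Rank sum = 2 + 3 = 5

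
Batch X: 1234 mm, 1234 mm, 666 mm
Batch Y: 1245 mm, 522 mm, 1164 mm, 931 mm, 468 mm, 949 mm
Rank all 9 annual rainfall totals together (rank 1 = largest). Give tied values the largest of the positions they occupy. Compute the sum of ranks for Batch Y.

33

Sorted (descending): 1245, 1234, 1234, 1164, 949, 931, 666, 522, 468
The 2 values of 1234 occupy positions 2–3 → each gets rank 3.
Batch Y values → pooled ranks: 1245→1, 522→8, 1164→4, 931→6, 468→9, 949→5
Rank sum = 1 + 8 + 4 + 6 + 9 + 5 = 33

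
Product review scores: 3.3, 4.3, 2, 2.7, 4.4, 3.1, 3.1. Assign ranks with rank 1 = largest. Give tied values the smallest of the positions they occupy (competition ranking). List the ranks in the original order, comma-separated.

3, 2, 7, 6, 1, 4, 4

Sorted (descending): 4.4, 4.3, 3.3, 3.1, 3.1, 2.7, 2
The 2 values of 3.1 occupy positions 4–5 → each gets rank 4.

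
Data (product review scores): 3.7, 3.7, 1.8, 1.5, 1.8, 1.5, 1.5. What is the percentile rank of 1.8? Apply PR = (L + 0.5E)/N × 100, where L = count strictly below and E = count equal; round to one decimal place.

57.1

N = 7.
Strictly below 1.8: 3. Equal to 1.8: 2.
PR = (3 + 0.5·2)/7 × 100 = 57.1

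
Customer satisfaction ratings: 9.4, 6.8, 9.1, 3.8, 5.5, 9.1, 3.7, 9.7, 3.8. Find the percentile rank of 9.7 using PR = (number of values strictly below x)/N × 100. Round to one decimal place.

N = 9.
Strictly below 9.7: 8. Equal to 9.7: 1.
PR = 8/9 × 100 = 88.9

88.9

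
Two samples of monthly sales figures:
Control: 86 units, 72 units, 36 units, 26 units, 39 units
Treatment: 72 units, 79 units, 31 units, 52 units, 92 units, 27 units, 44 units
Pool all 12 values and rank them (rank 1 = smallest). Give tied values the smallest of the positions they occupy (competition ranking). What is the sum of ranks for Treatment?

Sorted (ascending): 26, 27, 31, 36, 39, 44, 52, 72, 72, 79, 86, 92
The 2 values of 72 occupy positions 8–9 → each gets rank 8.
Treatment values → pooled ranks: 72→8, 79→10, 31→3, 52→7, 92→12, 27→2, 44→6
Rank sum = 8 + 10 + 3 + 7 + 12 + 2 + 6 = 48

48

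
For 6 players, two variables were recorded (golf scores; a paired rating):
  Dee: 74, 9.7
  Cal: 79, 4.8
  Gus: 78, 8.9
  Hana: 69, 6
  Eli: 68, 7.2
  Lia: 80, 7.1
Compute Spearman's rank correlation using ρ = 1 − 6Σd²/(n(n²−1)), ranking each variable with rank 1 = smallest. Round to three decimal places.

Ranks of variable 1: 3, 5, 4, 2, 1, 6
Ranks of variable 2: 6, 1, 5, 2, 4, 3
d = r₁ − r₂: -3, 4, -1, 0, -3, 3
d²: 9, 16, 1, 0, 9, 9; Σd² = 44
ρ = 1 − 6·44/(6·35) = 1 − 264/210 = -0.257

-0.257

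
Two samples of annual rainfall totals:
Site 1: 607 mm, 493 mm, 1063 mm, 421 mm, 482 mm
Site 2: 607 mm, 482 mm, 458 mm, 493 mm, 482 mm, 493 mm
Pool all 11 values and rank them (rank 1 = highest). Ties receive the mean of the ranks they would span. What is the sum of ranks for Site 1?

Sorted (descending): 1063, 607, 607, 493, 493, 493, 482, 482, 482, 458, 421
The 2 values of 607 occupy positions 2–3 → average rank (2+3)/2 = 2.5.
The 3 values of 493 occupy positions 4–6 → average rank 5.
The 3 values of 482 occupy positions 7–9 → average rank 8.
Site 1 values → pooled ranks: 607→2.5, 493→5, 1063→1, 421→11, 482→8
Rank sum = 2.5 + 5 + 1 + 11 + 8 = 27.5

27.5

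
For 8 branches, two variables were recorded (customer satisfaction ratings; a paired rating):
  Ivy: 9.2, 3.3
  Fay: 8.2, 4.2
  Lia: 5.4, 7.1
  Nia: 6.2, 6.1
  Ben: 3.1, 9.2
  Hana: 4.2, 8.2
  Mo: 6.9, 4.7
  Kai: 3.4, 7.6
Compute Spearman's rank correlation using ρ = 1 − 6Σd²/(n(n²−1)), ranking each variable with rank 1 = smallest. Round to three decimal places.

-0.976

Ranks of variable 1: 8, 7, 4, 5, 1, 3, 6, 2
Ranks of variable 2: 1, 2, 5, 4, 8, 7, 3, 6
d = r₁ − r₂: 7, 5, -1, 1, -7, -4, 3, -4
d²: 49, 25, 1, 1, 49, 16, 9, 16; Σd² = 166
ρ = 1 − 6·166/(8·63) = 1 − 996/504 = -0.976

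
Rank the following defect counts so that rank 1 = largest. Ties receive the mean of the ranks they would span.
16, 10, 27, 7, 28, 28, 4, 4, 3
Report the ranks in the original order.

4, 5, 3, 6, 1.5, 1.5, 7.5, 7.5, 9

Sorted (descending): 28, 28, 27, 16, 10, 7, 4, 4, 3
The 2 values of 28 occupy positions 1–2 → average rank (1+2)/2 = 1.5.
The 2 values of 4 occupy positions 7–8 → average rank (7+8)/2 = 7.5.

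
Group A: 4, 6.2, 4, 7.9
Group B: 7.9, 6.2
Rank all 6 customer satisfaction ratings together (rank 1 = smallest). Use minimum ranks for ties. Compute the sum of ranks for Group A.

Sorted (ascending): 4, 4, 6.2, 6.2, 7.9, 7.9
The 2 values of 4 occupy positions 1–2 → each gets rank 1.
The 2 values of 6.2 occupy positions 3–4 → each gets rank 3.
The 2 values of 7.9 occupy positions 5–6 → each gets rank 5.
Group A values → pooled ranks: 4→1, 6.2→3, 4→1, 7.9→5
Rank sum = 1 + 3 + 1 + 5 = 10

10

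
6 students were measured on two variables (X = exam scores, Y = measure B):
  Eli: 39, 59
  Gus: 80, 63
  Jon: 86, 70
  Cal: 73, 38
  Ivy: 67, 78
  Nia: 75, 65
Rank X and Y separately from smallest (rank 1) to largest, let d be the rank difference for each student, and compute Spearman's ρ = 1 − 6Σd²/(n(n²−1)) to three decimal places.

0.257

Ranks of variable 1: 1, 5, 6, 3, 2, 4
Ranks of variable 2: 2, 3, 5, 1, 6, 4
d = r₁ − r₂: -1, 2, 1, 2, -4, 0
d²: 1, 4, 1, 4, 16, 0; Σd² = 26
ρ = 1 − 6·26/(6·35) = 1 − 156/210 = 0.257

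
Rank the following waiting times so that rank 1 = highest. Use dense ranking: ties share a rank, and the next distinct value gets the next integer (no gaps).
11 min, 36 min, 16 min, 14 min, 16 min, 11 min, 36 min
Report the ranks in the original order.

4, 1, 2, 3, 2, 4, 1

Sorted (descending): 36, 36, 16, 16, 14, 11, 11
The 2 values of 36 share dense rank 1.
The 2 values of 16 share dense rank 2.
The 2 values of 11 share dense rank 4.
Remaining distinct values take the next consecutive integers.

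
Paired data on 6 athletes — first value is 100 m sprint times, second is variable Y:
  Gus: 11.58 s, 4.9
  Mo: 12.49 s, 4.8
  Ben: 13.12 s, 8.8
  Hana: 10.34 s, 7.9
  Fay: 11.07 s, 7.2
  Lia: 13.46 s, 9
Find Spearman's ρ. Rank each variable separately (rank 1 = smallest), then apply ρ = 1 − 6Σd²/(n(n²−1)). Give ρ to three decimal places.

0.429

Ranks of variable 1: 3, 4, 5, 1, 2, 6
Ranks of variable 2: 2, 1, 5, 4, 3, 6
d = r₁ − r₂: 1, 3, 0, -3, -1, 0
d²: 1, 9, 0, 9, 1, 0; Σd² = 20
ρ = 1 − 6·20/(6·35) = 1 − 120/210 = 0.429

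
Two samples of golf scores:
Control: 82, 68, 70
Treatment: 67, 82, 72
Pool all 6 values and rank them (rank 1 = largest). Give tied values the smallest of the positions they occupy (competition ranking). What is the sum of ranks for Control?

Sorted (descending): 82, 82, 72, 70, 68, 67
The 2 values of 82 occupy positions 1–2 → each gets rank 1.
Control values → pooled ranks: 82→1, 68→5, 70→4
Rank sum = 1 + 5 + 4 = 10

10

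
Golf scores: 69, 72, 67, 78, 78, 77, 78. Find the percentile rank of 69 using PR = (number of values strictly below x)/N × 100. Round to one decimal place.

14.3

N = 7.
Strictly below 69: 1. Equal to 69: 1.
PR = 1/7 × 100 = 14.3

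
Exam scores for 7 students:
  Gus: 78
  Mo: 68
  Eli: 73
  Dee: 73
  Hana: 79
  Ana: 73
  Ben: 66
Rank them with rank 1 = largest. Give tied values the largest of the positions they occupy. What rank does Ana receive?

5

Sorted (descending): 79, 78, 73, 73, 73, 68, 66
The 3 values of 73 occupy positions 3–5 → each gets rank 5.
Ana has value 73 → rank 5.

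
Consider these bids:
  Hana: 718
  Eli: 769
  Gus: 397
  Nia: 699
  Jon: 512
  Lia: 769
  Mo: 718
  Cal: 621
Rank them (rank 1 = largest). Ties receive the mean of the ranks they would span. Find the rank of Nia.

Sorted (descending): 769, 769, 718, 718, 699, 621, 512, 397
The 2 values of 769 occupy positions 1–2 → average rank (1+2)/2 = 1.5.
The 2 values of 718 occupy positions 3–4 → average rank (3+4)/2 = 3.5.
Nia has value 699 → rank 5.

5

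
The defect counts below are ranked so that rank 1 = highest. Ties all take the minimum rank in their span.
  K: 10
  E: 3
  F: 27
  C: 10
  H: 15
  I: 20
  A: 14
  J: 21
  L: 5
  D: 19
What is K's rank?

7

Sorted (descending): 27, 21, 20, 19, 15, 14, 10, 10, 5, 3
The 2 values of 10 occupy positions 7–8 → each gets rank 7.
K has value 10 → rank 7.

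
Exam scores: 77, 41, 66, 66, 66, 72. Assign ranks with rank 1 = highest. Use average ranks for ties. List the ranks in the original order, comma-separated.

1, 6, 4, 4, 4, 2

Sorted (descending): 77, 72, 66, 66, 66, 41
The 3 values of 66 occupy positions 3–5 → average rank 4.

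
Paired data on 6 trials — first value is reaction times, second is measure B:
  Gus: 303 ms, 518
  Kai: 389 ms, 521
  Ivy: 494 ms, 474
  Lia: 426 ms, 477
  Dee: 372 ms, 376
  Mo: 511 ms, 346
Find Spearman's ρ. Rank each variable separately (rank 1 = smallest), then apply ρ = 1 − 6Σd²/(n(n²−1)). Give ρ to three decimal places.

Ranks of variable 1: 1, 3, 5, 4, 2, 6
Ranks of variable 2: 5, 6, 3, 4, 2, 1
d = r₁ − r₂: -4, -3, 2, 0, 0, 5
d²: 16, 9, 4, 0, 0, 25; Σd² = 54
ρ = 1 − 6·54/(6·35) = 1 − 324/210 = -0.543

-0.543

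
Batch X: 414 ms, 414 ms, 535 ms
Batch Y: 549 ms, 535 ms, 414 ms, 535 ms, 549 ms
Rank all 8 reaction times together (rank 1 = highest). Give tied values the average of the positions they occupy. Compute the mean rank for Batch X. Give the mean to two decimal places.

6.00

Sorted (descending): 549, 549, 535, 535, 535, 414, 414, 414
The 2 values of 549 occupy positions 1–2 → average rank (1+2)/2 = 1.5.
The 3 values of 535 occupy positions 3–5 → average rank 4.
The 3 values of 414 occupy positions 6–8 → average rank 7.
Batch X values → pooled ranks: 414→7, 414→7, 535→4
Mean rank = (7 + 7 + 4) / 3 = 6.00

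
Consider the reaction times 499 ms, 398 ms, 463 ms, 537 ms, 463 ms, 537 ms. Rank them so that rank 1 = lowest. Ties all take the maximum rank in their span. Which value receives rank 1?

398

Sorted (ascending): 398, 463, 463, 499, 537, 537
The 2 values of 463 occupy positions 2–3 → each gets rank 3.
The 2 values of 537 occupy positions 5–6 → each gets rank 6.
Rank 1 → value 398.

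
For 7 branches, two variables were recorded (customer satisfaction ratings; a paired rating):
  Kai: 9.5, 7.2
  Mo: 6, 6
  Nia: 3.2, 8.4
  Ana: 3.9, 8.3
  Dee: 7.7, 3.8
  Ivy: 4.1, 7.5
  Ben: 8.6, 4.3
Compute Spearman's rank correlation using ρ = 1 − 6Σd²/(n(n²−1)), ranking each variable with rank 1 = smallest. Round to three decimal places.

Ranks of variable 1: 7, 4, 1, 2, 5, 3, 6
Ranks of variable 2: 4, 3, 7, 6, 1, 5, 2
d = r₁ − r₂: 3, 1, -6, -4, 4, -2, 4
d²: 9, 1, 36, 16, 16, 4, 16; Σd² = 98
ρ = 1 − 6·98/(7·48) = 1 − 588/336 = -0.750

-0.750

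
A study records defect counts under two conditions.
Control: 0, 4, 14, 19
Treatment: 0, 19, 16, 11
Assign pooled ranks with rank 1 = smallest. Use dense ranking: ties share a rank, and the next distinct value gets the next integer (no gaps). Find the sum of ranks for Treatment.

Sorted (ascending): 0, 0, 4, 11, 14, 16, 19, 19
The 2 values of 0 share dense rank 1.
The 2 values of 19 share dense rank 6.
Remaining distinct values take the next consecutive integers.
Treatment values → pooled ranks: 0→1, 19→6, 16→5, 11→3
Rank sum = 1 + 6 + 5 + 3 = 15

15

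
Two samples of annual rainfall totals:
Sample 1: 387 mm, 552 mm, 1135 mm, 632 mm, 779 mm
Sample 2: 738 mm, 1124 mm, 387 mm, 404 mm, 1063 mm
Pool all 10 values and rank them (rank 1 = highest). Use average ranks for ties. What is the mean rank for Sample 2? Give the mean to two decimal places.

Sorted (descending): 1135, 1124, 1063, 779, 738, 632, 552, 404, 387, 387
The 2 values of 387 occupy positions 9–10 → average rank (9+10)/2 = 9.5.
Sample 2 values → pooled ranks: 738→5, 1124→2, 387→9.5, 404→8, 1063→3
Mean rank = (5 + 2 + 9.5 + 8 + 3) / 5 = 5.50

5.50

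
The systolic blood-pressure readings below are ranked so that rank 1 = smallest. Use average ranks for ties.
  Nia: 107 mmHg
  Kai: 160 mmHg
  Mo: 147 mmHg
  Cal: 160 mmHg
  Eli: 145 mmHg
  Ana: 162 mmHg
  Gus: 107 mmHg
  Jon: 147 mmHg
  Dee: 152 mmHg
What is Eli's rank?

Sorted (ascending): 107, 107, 145, 147, 147, 152, 160, 160, 162
The 2 values of 107 occupy positions 1–2 → average rank (1+2)/2 = 1.5.
The 2 values of 147 occupy positions 4–5 → average rank (4+5)/2 = 4.5.
The 2 values of 160 occupy positions 7–8 → average rank (7+8)/2 = 7.5.
Eli has value 145 mmHg → rank 3.

3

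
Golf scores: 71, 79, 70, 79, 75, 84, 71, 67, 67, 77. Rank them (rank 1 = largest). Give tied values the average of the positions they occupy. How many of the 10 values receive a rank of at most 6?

5

Sorted (descending): 84, 79, 79, 77, 75, 71, 71, 70, 67, 67
The 2 values of 79 occupy positions 2–3 → average rank (2+3)/2 = 2.5.
The 2 values of 71 occupy positions 6–7 → average rank (6+7)/2 = 6.5.
The 2 values of 67 occupy positions 9–10 → average rank (9+10)/2 = 9.5.
Ranks ≤ 6: {1, 2.5, 2.5, 4, 5} → 5 values.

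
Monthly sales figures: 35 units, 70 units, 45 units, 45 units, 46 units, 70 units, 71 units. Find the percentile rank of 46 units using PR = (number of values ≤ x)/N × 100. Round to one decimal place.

N = 7.
Strictly below 46: 3. Equal to 46: 1.
PR = 4/7 × 100 = 57.1

57.1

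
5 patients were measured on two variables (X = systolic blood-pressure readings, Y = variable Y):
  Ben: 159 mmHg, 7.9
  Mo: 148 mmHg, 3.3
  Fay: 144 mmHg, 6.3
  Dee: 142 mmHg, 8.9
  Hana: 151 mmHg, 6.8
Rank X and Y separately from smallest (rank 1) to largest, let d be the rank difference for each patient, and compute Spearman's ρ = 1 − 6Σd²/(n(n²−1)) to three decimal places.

Ranks of variable 1: 5, 3, 2, 1, 4
Ranks of variable 2: 4, 1, 2, 5, 3
d = r₁ − r₂: 1, 2, 0, -4, 1
d²: 1, 4, 0, 16, 1; Σd² = 22
ρ = 1 − 6·22/(5·24) = 1 − 132/120 = -0.100

-0.100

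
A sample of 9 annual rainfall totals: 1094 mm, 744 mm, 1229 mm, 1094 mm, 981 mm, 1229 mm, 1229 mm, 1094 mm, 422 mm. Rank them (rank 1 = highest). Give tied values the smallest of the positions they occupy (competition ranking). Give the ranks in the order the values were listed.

Sorted (descending): 1229, 1229, 1229, 1094, 1094, 1094, 981, 744, 422
The 3 values of 1229 occupy positions 1–3 → each gets rank 1.
The 3 values of 1094 occupy positions 4–6 → each gets rank 4.

4, 8, 1, 4, 7, 1, 1, 4, 9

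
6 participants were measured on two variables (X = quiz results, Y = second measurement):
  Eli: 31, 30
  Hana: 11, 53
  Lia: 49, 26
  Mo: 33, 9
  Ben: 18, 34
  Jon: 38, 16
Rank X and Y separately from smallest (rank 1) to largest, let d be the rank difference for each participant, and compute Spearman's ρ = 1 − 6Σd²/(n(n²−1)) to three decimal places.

-0.771

Ranks of variable 1: 3, 1, 6, 4, 2, 5
Ranks of variable 2: 4, 6, 3, 1, 5, 2
d = r₁ − r₂: -1, -5, 3, 3, -3, 3
d²: 1, 25, 9, 9, 9, 9; Σd² = 62
ρ = 1 − 6·62/(6·35) = 1 − 372/210 = -0.771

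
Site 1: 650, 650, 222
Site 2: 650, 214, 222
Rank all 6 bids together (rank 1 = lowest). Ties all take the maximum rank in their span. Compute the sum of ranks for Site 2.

10

Sorted (ascending): 214, 222, 222, 650, 650, 650
The 2 values of 222 occupy positions 2–3 → each gets rank 3.
The 3 values of 650 occupy positions 4–6 → each gets rank 6.
Site 2 values → pooled ranks: 650→6, 214→1, 222→3
Rank sum = 6 + 1 + 3 = 10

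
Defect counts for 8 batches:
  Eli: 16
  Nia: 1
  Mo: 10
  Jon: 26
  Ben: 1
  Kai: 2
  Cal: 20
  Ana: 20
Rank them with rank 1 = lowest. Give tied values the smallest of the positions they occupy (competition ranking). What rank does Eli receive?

5

Sorted (ascending): 1, 1, 2, 10, 16, 20, 20, 26
The 2 values of 1 occupy positions 1–2 → each gets rank 1.
The 2 values of 20 occupy positions 6–7 → each gets rank 6.
Eli has value 16 → rank 5.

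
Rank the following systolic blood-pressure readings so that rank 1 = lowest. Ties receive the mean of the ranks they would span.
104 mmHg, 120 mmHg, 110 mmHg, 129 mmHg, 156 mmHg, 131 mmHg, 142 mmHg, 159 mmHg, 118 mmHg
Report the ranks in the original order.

1, 4, 2, 5, 8, 6, 7, 9, 3

Sorted (ascending): 104, 110, 118, 120, 129, 131, 142, 156, 159
No ties — each value takes its position as its rank.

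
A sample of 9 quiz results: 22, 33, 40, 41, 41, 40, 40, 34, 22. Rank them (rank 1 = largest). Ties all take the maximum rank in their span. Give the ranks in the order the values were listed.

9, 7, 5, 2, 2, 5, 5, 6, 9

Sorted (descending): 41, 41, 40, 40, 40, 34, 33, 22, 22
The 2 values of 41 occupy positions 1–2 → each gets rank 2.
The 3 values of 40 occupy positions 3–5 → each gets rank 5.
The 2 values of 22 occupy positions 8–9 → each gets rank 9.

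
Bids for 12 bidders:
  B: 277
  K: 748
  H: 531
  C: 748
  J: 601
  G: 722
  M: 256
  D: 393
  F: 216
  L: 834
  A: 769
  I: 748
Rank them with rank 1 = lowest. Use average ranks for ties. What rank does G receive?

Sorted (ascending): 216, 256, 277, 393, 531, 601, 722, 748, 748, 748, 769, 834
The 3 values of 748 occupy positions 8–10 → average rank 9.
G has value 722 → rank 7.

7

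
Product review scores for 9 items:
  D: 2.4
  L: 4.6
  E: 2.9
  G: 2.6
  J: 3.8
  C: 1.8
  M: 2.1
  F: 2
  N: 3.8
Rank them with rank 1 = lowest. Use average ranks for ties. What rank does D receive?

Sorted (ascending): 1.8, 2, 2.1, 2.4, 2.6, 2.9, 3.8, 3.8, 4.6
The 2 values of 3.8 occupy positions 7–8 → average rank (7+8)/2 = 7.5.
D has value 2.4 → rank 4.

4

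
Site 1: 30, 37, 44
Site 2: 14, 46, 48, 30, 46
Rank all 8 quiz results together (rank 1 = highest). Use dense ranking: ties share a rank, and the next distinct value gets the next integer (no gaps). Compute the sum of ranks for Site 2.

Sorted (descending): 48, 46, 46, 44, 37, 30, 30, 14
The 2 values of 46 share dense rank 2.
The 2 values of 30 share dense rank 5.
Remaining distinct values take the next consecutive integers.
Site 2 values → pooled ranks: 14→6, 46→2, 48→1, 30→5, 46→2
Rank sum = 6 + 2 + 1 + 5 + 2 = 16

16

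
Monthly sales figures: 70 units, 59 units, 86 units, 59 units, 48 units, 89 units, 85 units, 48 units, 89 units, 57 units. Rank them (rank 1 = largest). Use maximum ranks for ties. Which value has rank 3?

86

Sorted (descending): 89, 89, 86, 85, 70, 59, 59, 57, 48, 48
The 2 values of 89 occupy positions 1–2 → each gets rank 2.
The 2 values of 59 occupy positions 6–7 → each gets rank 7.
The 2 values of 48 occupy positions 9–10 → each gets rank 10.
Rank 3 → value 86.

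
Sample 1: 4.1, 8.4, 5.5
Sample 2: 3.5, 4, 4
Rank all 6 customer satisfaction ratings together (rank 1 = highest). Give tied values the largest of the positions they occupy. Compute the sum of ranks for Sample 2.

Sorted (descending): 8.4, 5.5, 4.1, 4, 4, 3.5
The 2 values of 4 occupy positions 4–5 → each gets rank 5.
Sample 2 values → pooled ranks: 3.5→6, 4→5, 4→5
Rank sum = 6 + 5 + 5 = 16

16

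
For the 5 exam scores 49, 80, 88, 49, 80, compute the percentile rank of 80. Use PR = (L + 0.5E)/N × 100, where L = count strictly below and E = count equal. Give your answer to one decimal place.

N = 5.
Strictly below 80: 2. Equal to 80: 2.
PR = (2 + 0.5·2)/5 × 100 = 60.0

60.0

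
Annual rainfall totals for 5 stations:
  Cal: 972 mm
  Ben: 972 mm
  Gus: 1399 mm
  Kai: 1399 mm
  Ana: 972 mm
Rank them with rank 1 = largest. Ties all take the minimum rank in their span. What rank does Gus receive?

1

Sorted (descending): 1399, 1399, 972, 972, 972
The 2 values of 1399 occupy positions 1–2 → each gets rank 1.
The 3 values of 972 occupy positions 3–5 → each gets rank 3.
Gus has value 1399 mm → rank 1.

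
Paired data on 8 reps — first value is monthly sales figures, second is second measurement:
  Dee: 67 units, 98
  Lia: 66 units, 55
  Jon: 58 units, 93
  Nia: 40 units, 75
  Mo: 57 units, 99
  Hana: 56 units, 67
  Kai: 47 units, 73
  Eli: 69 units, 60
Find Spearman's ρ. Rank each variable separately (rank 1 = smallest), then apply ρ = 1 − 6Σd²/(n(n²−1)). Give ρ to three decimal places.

-0.167

Ranks of variable 1: 7, 6, 5, 1, 4, 3, 2, 8
Ranks of variable 2: 7, 1, 6, 5, 8, 3, 4, 2
d = r₁ − r₂: 0, 5, -1, -4, -4, 0, -2, 6
d²: 0, 25, 1, 16, 16, 0, 4, 36; Σd² = 98
ρ = 1 − 6·98/(8·63) = 1 − 588/504 = -0.167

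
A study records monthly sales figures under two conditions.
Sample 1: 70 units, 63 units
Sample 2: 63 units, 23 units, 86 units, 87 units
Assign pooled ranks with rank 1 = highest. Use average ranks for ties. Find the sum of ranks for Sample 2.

13.5

Sorted (descending): 87, 86, 70, 63, 63, 23
The 2 values of 63 occupy positions 4–5 → average rank (4+5)/2 = 4.5.
Sample 2 values → pooled ranks: 63→4.5, 23→6, 86→2, 87→1
Rank sum = 4.5 + 6 + 2 + 1 = 13.5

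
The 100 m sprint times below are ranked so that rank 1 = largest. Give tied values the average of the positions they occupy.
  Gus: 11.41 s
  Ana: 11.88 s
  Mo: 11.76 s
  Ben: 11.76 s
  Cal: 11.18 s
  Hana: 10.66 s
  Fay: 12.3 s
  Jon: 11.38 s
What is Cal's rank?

7

Sorted (descending): 12.3, 11.88, 11.76, 11.76, 11.41, 11.38, 11.18, 10.66
The 2 values of 11.76 occupy positions 3–4 → average rank (3+4)/2 = 3.5.
Cal has value 11.18 s → rank 7.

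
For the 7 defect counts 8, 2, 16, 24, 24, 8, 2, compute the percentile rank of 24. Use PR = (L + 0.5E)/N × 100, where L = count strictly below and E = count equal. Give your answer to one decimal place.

85.7

N = 7.
Strictly below 24: 5. Equal to 24: 2.
PR = (5 + 0.5·2)/7 × 100 = 85.7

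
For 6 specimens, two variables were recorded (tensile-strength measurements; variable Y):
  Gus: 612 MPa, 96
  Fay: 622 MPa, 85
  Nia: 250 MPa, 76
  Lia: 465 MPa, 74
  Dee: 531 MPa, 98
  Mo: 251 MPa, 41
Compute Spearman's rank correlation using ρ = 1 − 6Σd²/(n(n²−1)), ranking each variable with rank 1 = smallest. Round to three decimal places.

0.600

Ranks of variable 1: 5, 6, 1, 3, 4, 2
Ranks of variable 2: 5, 4, 3, 2, 6, 1
d = r₁ − r₂: 0, 2, -2, 1, -2, 1
d²: 0, 4, 4, 1, 4, 1; Σd² = 14
ρ = 1 − 6·14/(6·35) = 1 − 84/210 = 0.600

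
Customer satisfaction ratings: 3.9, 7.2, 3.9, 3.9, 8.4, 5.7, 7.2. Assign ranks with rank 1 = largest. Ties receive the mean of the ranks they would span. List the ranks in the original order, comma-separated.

Sorted (descending): 8.4, 7.2, 7.2, 5.7, 3.9, 3.9, 3.9
The 2 values of 7.2 occupy positions 2–3 → average rank (2+3)/2 = 2.5.
The 3 values of 3.9 occupy positions 5–7 → average rank 6.

6, 2.5, 6, 6, 1, 4, 2.5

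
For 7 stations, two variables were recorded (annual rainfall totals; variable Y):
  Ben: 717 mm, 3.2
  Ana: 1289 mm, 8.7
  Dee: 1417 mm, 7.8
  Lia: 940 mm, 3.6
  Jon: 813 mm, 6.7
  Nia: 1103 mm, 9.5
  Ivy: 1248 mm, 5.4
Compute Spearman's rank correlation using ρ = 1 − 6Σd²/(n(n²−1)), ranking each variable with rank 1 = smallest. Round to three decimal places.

Ranks of variable 1: 1, 6, 7, 3, 2, 4, 5
Ranks of variable 2: 1, 6, 5, 2, 4, 7, 3
d = r₁ − r₂: 0, 0, 2, 1, -2, -3, 2
d²: 0, 0, 4, 1, 4, 9, 4; Σd² = 22
ρ = 1 − 6·22/(7·48) = 1 − 132/336 = 0.607

0.607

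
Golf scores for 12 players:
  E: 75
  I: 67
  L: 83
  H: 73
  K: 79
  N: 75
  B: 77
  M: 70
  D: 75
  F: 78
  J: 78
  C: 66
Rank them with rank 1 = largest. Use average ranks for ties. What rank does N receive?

7

Sorted (descending): 83, 79, 78, 78, 77, 75, 75, 75, 73, 70, 67, 66
The 2 values of 78 occupy positions 3–4 → average rank (3+4)/2 = 3.5.
The 3 values of 75 occupy positions 6–8 → average rank 7.
N has value 75 → rank 7.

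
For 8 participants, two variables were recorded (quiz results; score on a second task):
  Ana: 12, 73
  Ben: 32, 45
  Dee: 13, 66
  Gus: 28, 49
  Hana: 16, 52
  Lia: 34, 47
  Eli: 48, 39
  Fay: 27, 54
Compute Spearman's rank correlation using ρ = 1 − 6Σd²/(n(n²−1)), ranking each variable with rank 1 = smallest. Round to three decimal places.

Ranks of variable 1: 1, 6, 2, 5, 3, 7, 8, 4
Ranks of variable 2: 8, 2, 7, 4, 5, 3, 1, 6
d = r₁ − r₂: -7, 4, -5, 1, -2, 4, 7, -2
d²: 49, 16, 25, 1, 4, 16, 49, 4; Σd² = 164
ρ = 1 − 6·164/(8·63) = 1 − 984/504 = -0.952

-0.952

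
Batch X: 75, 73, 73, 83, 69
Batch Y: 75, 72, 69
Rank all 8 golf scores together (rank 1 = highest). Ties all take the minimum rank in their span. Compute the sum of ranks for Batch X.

18

Sorted (descending): 83, 75, 75, 73, 73, 72, 69, 69
The 2 values of 75 occupy positions 2–3 → each gets rank 2.
The 2 values of 73 occupy positions 4–5 → each gets rank 4.
The 2 values of 69 occupy positions 7–8 → each gets rank 7.
Batch X values → pooled ranks: 75→2, 73→4, 73→4, 83→1, 69→7
Rank sum = 2 + 4 + 4 + 1 + 7 = 18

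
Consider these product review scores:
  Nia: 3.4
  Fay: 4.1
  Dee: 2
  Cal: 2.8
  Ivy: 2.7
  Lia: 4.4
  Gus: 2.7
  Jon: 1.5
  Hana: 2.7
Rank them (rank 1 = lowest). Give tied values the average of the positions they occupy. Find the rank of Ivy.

4

Sorted (ascending): 1.5, 2, 2.7, 2.7, 2.7, 2.8, 3.4, 4.1, 4.4
The 3 values of 2.7 occupy positions 3–5 → average rank 4.
Ivy has value 2.7 → rank 4.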